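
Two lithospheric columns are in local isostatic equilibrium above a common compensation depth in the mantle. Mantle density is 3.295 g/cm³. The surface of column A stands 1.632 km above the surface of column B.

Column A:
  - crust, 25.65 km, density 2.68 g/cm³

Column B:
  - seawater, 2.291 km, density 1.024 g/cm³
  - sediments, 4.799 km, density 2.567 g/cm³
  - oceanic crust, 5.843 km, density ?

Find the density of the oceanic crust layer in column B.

Take the compensation level at the base of the deeper column (depth z_c below the surface of column A) and equate Σ ρ_i t_i down to z_c; mantle fills any gap and the z_c terms cancel.
Column A: 25.65×2.68 + (z_c − 25.65)×3.295
Column B: 1.632×0 + 2.291×1.024 + 4.799×2.567 + 5.843×ρ + (z_c − 1.632 − 12.933)×3.295
The z_c×3.295 term appears on both sides and cancels. Collect the known terms of each column as K = Σ(ρt)_known − 3.295 × (depth of known layers): K_A = 68.742 − 3.295×25.65 = −15.77475; K_B = 14.665017 − 3.295×(1.632 + 12.933) = −33.326658.
Balance: K_A = K_B + 5.843×ρ, so ρ = (K_A − K_B)/5.843 = 17.5519/5.843 = 3 g/cm³.

3 g/cm³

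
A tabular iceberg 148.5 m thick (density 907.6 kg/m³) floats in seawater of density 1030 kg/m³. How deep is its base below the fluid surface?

131 m

Draft d = t ρ_obj/ρ_fluid = 148.5 m × 907.6/1030 = 131 m.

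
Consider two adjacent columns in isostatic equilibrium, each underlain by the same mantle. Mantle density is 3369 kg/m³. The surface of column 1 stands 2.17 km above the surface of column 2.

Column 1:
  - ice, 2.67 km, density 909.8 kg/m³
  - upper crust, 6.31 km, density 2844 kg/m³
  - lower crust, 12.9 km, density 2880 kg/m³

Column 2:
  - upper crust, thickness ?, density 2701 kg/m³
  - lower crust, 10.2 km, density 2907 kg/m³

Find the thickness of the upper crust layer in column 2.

Take the compensation level at the base of the deeper column (depth z_c below the surface of column 1) and equate Σ ρ_i t_i down to z_c; mantle fills any gap and the z_c terms cancel.
Column 1: 2.67×909.8 + 6.31×2844 + 12.9×2880 + (z_c − 21.88)×3369
Column 2: 2.17×0 + x×2701 + 10.2×2907 + (z_c − 2.17 − 10.2 − x)×3369
The z_c×3369 term appears on both sides and cancels. Collect the known terms of each column as K = Σ(ρt)_known − 3369 × (depth of known layers): K_1 = 57526.806 − 3369×21.88 = −16186.914; K_2 = 29651.4 − 3369×(2.17 + 10.2) = −12023.13.
Balance: K_1 = K_2 − x×(3369 − 2701), so x = (K_2 − K_1)/(3369 − 2701) = 4163.78/668 = 6.23 km.

6.23 km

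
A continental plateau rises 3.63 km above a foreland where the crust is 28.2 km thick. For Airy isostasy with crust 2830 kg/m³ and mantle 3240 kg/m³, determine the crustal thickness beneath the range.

56.9 km

Root depth r = h ρ_c / (ρ_m − ρ_c) = 3.63 km × 2830 / 410 = 25.06 km.
Total thickness = T + h + r = 28.2 km + 3.63 km + 25.06 km = 56.9 km.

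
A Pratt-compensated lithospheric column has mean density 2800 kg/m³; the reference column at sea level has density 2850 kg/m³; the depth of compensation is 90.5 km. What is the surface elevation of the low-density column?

1.62 km

ρ_ref D = ρ (D + h) → h = D (ρ_ref − ρ)/ρ.
h = 90.5 km × (2850 − 2800)/2800 = 1.62 km.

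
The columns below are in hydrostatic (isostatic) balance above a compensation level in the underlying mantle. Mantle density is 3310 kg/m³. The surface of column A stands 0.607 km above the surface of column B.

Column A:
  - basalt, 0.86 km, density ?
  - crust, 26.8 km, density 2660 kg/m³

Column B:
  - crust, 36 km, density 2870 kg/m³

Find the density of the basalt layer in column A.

2810 kg/m³

Take the compensation level at the base of the deeper column (depth z_c below the surface of column A) and equate Σ ρ_i t_i down to z_c; mantle fills any gap and the z_c terms cancel.
Column A: 0.86×ρ + 26.8×2660 + (z_c − 27.66)×3310
Column B: 0.607×0 + 36×2870 + (z_c − 0.607 − 36)×3310
The z_c×3310 term appears on both sides and cancels. Collect the known terms of each column as K = Σ(ρt)_known − 3310 × (depth of known layers): K_A = 71288 − 3310×27.66 = −20266.6; K_B = 103320 − 3310×(0.607 + 36) = −17849.17.
Balance: K_A + 0.86×ρ = K_B, so ρ = (K_B − K_A)/0.86 = 2417.43/0.86 = 2810 kg/m³.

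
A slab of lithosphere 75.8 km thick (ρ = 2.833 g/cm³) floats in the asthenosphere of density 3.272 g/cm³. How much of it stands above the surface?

10.2 km

Floating equilibrium: submerged depth d = t ρ_obj/ρ_fluid = 75.8 km × 2.833/3.272 = 65.63 km.
Freeboard = t − d = 75.8 km − 65.63 km = 10.2 km.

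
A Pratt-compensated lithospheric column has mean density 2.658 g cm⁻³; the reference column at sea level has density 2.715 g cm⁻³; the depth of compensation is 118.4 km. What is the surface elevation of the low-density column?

ρ_ref D = ρ (D + h) → h = D (ρ_ref − ρ)/ρ.
h = 118.4 km × (2.715 − 2.658)/2.658 = 2.54 km.

2.54 km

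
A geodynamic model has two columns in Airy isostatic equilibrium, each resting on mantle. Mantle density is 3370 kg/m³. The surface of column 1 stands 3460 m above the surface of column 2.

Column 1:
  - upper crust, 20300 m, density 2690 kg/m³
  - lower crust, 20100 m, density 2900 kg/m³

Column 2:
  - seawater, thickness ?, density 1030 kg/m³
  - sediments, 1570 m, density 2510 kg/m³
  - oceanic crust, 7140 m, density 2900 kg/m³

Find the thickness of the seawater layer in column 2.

Take the compensation level at the base of the deeper column (depth z_c below the surface of column 1) and equate Σ ρ_i t_i down to z_c; mantle fills any gap and the z_c terms cancel.
Column 1: 20300×2690 + 20100×2900 + (z_c − 40400)×3370
Column 2: 3460×0 + x×1030 + 1570×2510 + 7140×2900 + (z_c − 3460 − 8710 − x)×3370
The z_c×3370 term appears on both sides and cancels. Collect the known terms of each column as K = Σ(ρt)_known − 3370 × (depth of known layers): K_1 = 112897000 − 3370×40400 = −23251000; K_2 = 24646700 − 3370×(3460 + 8710) = −16366200.
Balance: K_1 = K_2 − x×(3370 − 1030), so x = (K_2 − K_1)/(3370 − 1030) = 6884800/2340 = 2940 m.

2940 m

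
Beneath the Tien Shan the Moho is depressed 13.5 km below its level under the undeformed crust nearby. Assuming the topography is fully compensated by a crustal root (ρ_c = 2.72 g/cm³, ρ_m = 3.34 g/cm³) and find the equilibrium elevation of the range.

For local isostatic compensation: ρ_c h = (ρ_m − ρ_c) r.
h = r (ρ_m − ρ_c) / ρ_c = 13.5 km × (3.34 − 2.72) / 2.72 = 3.08 km.

3.08 km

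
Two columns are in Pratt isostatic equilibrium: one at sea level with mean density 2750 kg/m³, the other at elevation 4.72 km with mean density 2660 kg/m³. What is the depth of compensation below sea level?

ρ_ref D = ρ (D + h) → D (ρ_ref − ρ) = ρ h.
D = ρ h/(ρ_ref − ρ) = 2660 × 4.72 km/(2750 − 2660) = 140 km.

140 km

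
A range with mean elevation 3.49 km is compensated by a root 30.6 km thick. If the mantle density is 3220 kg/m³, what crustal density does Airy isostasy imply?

ρ_c h = (ρ_m − ρ_c) r → ρ_c (h + r) = ρ_m r → ρ_c = ρ_m r / (h + r).
ρ_c = 3220 × 30.6 km / (3.49 km + 30.6 km) = 2890 kg/m³.

2890 kg/m³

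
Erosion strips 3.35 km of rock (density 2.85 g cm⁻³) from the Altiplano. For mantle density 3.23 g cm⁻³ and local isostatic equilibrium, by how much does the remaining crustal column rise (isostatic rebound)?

2.96 km

Unloading: uplift u = e ρ_c/ρ_m = 3.35 km × 2.85/3.23 = 2.96 km.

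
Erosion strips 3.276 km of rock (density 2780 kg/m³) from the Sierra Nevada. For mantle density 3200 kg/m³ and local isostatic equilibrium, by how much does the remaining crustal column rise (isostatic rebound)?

2.85 km

Unloading: uplift u = e ρ_c/ρ_m = 3.276 km × 2780/3200 = 2.85 km.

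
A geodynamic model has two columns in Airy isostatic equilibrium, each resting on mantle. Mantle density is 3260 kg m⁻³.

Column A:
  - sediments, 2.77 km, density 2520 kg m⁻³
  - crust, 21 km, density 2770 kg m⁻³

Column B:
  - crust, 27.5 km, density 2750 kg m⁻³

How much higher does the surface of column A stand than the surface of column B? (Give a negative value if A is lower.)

For any compensation level in the mantle, the mantle terms cancel and isostasy reduces to e = (Σt_A − Σt_B) − (Σ(ρt)_A − Σ(ρt)_B) / ρ_m.
Σt_A = 23.77 km; Σt_B = 27.5 km; Σ(ρt)_A = 65150.4; Σ(ρt)_B = 75625 (in km·kg m⁻³).
e = (23.77 − 27.5) − (65150.4 − 75625) / 3260 = −0.517 km.

−0.517 km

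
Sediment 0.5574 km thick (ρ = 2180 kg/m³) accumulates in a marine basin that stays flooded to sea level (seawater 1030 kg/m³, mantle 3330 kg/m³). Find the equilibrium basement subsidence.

Submarine loading: the sediment displaces seawater, and the subsidence is in turn flooded, so s (ρ_m − ρ_w) = t (ρ_sed − ρ_w).
s = 0.5574 km × (2180 − 1030) / (3330 − 1030) = 0.279 km.

0.279 km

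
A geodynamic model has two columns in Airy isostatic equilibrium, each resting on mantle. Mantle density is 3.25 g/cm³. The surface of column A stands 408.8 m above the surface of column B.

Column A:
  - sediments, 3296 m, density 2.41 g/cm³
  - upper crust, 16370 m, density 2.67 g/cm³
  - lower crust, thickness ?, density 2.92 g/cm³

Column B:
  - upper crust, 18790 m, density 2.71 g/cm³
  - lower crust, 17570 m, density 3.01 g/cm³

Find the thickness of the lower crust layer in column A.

Take the compensation level at the base of the deeper column (depth z_c below the surface of column A) and equate Σ ρ_i t_i down to z_c; mantle fills any gap and the z_c terms cancel.
Column A: 3296×2.41 + 16370×2.67 + x×2.92 + (z_c − 19666 − x)×3.25
Column B: 408.8×0 + 18790×2.71 + 17570×3.01 + (z_c − 408.8 − 36360)×3.25
The z_c×3.25 term appears on both sides and cancels. Collect the known terms of each column as K = Σ(ρt)_known − 3.25 × (depth of known layers): K_A = 51651.26 − 3.25×19666 = −12263.24; K_B = 103806.6 − 3.25×(408.8 + 36360) = −15692.
Balance: K_A − x×(3.25 − 2.92) = K_B, so x = (K_A − K_B)/(3.25 − 2.92) = 3428.76/0.33 = 10400 m.

10400 m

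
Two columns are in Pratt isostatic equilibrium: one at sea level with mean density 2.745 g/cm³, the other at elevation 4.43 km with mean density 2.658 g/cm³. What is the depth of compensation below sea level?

135 km

ρ_ref D = ρ (D + h) → D (ρ_ref − ρ) = ρ h.
D = ρ h/(ρ_ref − ρ) = 2.658 × 4.43 km/(2.745 − 2.658) = 135 km.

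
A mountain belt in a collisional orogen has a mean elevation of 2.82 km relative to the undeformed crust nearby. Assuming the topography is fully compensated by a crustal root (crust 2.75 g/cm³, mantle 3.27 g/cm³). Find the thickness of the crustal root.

In Airy isostatic equilibrium: the weight of the topography is balanced by the buoyancy of the root, ρ_c h = (ρ_m − ρ_c) r.
r = h · ρ_c / (ρ_m − ρ_c) = 2.82 km × 2.75 / (3.27 − 2.75) = 14.9 km.

14.9 km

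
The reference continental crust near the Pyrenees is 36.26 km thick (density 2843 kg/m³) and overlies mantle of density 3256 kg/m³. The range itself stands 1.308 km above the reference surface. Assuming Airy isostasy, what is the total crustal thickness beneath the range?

46.6 km

Root depth r = h ρ_c / (ρ_m − ρ_c) = 1.308 km × 2843 / 413 = 9.004 km.
Total thickness = T + h + r = 36.26 km + 1.308 km + 9.004 km = 46.6 km.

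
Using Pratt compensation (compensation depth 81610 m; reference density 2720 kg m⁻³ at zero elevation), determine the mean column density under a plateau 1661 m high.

2670 kg m⁻³

Pratt balance: ρ_ref D = ρ (D + h).
ρ = ρ_ref D/(D + h) = 2720 × 81610 m/(81610 m + 1661 m) = 2670 kg m⁻³.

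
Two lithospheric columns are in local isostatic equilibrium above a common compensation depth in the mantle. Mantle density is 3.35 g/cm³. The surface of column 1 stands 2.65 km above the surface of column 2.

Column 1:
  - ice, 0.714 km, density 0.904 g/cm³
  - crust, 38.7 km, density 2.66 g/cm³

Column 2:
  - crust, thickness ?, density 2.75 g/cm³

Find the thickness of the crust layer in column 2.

Take the compensation level at the base of the deeper column (depth z_c below the surface of column 1) and equate Σ ρ_i t_i down to z_c; mantle fills any gap and the z_c terms cancel.
Column 1: 0.714×0.904 + 38.7×2.66 + (z_c − 39.414)×3.35
Column 2: 2.65×0 + x×2.75 + (z_c − 2.65 − 0 − x)×3.35
The z_c×3.35 term appears on both sides and cancels. Collect the known terms of each column as K = Σ(ρt)_known − 3.35 × (depth of known layers): K_1 = 103.587456 − 3.35×39.414 = −28.449444; K_2 = 0 − 3.35×(2.65 + 0) = −8.8775.
Balance: K_1 = K_2 − x×(3.35 − 2.75), so x = (K_2 − K_1)/(3.35 − 2.75) = 19.5719/0.6 = 32.6 km.

32.6 km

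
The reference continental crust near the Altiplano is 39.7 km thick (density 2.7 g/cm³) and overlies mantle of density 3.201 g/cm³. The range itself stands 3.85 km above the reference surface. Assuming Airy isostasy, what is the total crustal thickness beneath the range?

64.3 km

Root depth r = h ρ_c / (ρ_m − ρ_c) = 3.85 km × 2.7 / 0.501 = 20.75 km.
Total thickness = T + h + r = 39.7 km + 3.85 km + 20.75 km = 64.3 km.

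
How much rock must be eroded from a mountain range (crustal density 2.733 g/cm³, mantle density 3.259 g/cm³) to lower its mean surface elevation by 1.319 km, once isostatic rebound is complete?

8.17 km

Net drop Δ = e − u = e − e ρ_c/ρ_m = e (ρ_m − ρ_c)/ρ_m.
e = Δ ρ_m/(ρ_m − ρ_c) = 1.319 km × 3.259/0.526 = 8.17 km.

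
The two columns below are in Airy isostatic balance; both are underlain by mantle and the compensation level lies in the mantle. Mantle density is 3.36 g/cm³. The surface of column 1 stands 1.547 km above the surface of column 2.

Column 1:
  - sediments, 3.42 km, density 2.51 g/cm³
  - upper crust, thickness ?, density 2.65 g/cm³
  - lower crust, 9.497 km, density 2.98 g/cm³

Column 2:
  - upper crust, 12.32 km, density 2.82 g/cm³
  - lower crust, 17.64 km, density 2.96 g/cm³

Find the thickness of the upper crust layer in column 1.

17.5 km

Take the compensation level at the base of the deeper column (depth z_c below the surface of column 1) and equate Σ ρ_i t_i down to z_c; mantle fills any gap and the z_c terms cancel.
Column 1: 3.42×2.51 + x×2.65 + 9.497×2.98 + (z_c − 12.917 − x)×3.36
Column 2: 1.547×0 + 12.32×2.82 + 17.64×2.96 + (z_c − 1.547 − 29.96)×3.36
The z_c×3.36 term appears on both sides and cancels. Collect the known terms of each column as K = Σ(ρt)_known − 3.36 × (depth of known layers): K_1 = 36.88526 − 3.36×12.917 = −6.51586; K_2 = 86.9568 − 3.36×(1.547 + 29.96) = −18.90672.
Balance: K_1 − x×(3.36 − 2.65) = K_2, so x = (K_1 − K_2)/(3.36 − 2.65) = 12.3909/0.71 = 17.5 km.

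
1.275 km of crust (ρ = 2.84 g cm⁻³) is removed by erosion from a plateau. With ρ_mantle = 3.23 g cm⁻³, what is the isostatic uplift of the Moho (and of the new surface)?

Unloading: uplift u = e ρ_c/ρ_m = 1.275 km × 2.84/3.23 = 1.12 km.

1.12 km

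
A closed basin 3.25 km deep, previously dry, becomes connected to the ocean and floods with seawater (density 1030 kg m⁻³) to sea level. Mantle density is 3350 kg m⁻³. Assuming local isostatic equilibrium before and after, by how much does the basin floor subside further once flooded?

After flooding the water column is d + s deep. Its weight must equal the weight of mantle displaced by the extra subsidence s: (d + s) ρ_w = s ρ_m.
s = d ρ_w / (ρ_m − ρ_w) = 3.25 km × 1030/(3350 − 1030) = 1.44 km.

1.44 km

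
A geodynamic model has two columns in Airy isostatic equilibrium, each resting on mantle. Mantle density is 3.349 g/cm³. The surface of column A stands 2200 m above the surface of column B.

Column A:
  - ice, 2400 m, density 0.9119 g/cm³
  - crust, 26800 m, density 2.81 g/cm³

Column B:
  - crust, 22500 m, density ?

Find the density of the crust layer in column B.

Take the compensation level at the base of the deeper column (depth z_c below the surface of column A) and equate Σ ρ_i t_i down to z_c; mantle fills any gap and the z_c terms cancel.
Column A: 2400×0.9119 + 26800×2.81 + (z_c − 29200)×3.349
Column B: 2200×0 + 22500×ρ + (z_c − 2200 − 22500)×3.349
The z_c×3.349 term appears on both sides and cancels. Collect the known terms of each column as K = Σ(ρt)_known − 3.349 × (depth of known layers): K_A = 77496.56 − 3.349×29200 = −20294.24; K_B = 0 − 3.349×(2200 + 22500) = −82720.3.
Balance: K_A = K_B + 22500×ρ, so ρ = (K_A − K_B)/22500 = 62426.1/22500 = 2.77 g/cm³.

2.77 g/cm³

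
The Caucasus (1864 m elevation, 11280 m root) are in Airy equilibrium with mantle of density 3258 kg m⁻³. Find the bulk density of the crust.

ρ_c h = (ρ_m − ρ_c) r → ρ_c (h + r) = ρ_m r → ρ_c = ρ_m r / (h + r).
ρ_c = 3258 × 11280 m / (1864 m + 11280 m) = 2800 kg m⁻³.

2800 kg m⁻³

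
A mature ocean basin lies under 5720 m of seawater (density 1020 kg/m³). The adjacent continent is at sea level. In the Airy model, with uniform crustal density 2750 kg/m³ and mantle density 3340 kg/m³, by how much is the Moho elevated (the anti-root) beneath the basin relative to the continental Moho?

Isostatic balance requires: replacing crust with seawater at the top is compensated by replacing crust with mantle at the base: d (ρ_c − ρ_w) = a (ρ_m − ρ_c).
a = d (ρ_c − ρ_w)/(ρ_m − ρ_c) = 5720 m × 1730/590 = 16800 m.

16800 m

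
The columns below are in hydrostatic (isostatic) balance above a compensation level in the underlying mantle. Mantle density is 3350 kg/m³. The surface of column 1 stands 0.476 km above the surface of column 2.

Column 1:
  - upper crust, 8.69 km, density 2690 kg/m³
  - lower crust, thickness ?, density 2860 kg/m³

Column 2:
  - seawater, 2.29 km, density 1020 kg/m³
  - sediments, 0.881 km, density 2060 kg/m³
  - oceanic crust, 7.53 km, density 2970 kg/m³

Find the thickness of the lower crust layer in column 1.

Take the compensation level at the base of the deeper column (depth z_c below the surface of column 1) and equate Σ ρ_i t_i down to z_c; mantle fills any gap and the z_c terms cancel.
Column 1: 8.69×2690 + x×2860 + (z_c − 8.69 − x)×3350
Column 2: 0.476×0 + 2.29×1020 + 0.881×2060 + 7.53×2970 + (z_c − 0.476 − 10.701)×3350
The z_c×3350 term appears on both sides and cancels. Collect the known terms of each column as K = Σ(ρt)_known − 3350 × (depth of known layers): K_1 = 23376.1 − 3350×8.69 = −5735.4; K_2 = 26514.76 − 3350×(0.476 + 10.701) = −10928.19.
Balance: K_1 − x×(3350 − 2860) = K_2, so x = (K_1 − K_2)/(3350 − 2860) = 5192.79/490 = 10.6 km.

10.6 km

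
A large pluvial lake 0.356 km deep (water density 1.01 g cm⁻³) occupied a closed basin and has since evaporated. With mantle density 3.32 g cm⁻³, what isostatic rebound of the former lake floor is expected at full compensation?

u = d ρ_w/ρ_m = 0.356 km × 1.01/3.32 = 0.108 km.

0.108 km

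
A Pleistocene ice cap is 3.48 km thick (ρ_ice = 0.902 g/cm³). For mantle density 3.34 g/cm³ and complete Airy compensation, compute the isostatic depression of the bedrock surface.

0.94 km

Equating mass per unit area of the two columns: the ice load ρ_ice t is balanced by mantle displaced below, ρ_m s.
s = t ρ_ice / ρ_m = 3.48 km × 0.902/3.34 = 0.94 km.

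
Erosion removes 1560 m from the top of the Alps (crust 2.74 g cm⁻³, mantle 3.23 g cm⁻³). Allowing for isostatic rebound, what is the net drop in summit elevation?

Rebound u = e ρ_c/ρ_m = 1560 m × 2.74/3.23 = 1323 m.
Net surface drop = e − u = 1560 m − 1323 m = e (ρ_m − ρ_c)/ρ_m = 237 m.

237 m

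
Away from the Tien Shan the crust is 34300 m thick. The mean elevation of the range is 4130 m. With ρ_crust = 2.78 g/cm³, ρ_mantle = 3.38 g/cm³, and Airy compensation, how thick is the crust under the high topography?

Root depth r = h ρ_c / (ρ_m − ρ_c) = 4130 m × 2.78 / 0.6 = 19140 m.
Total thickness = T + h + r = 34300 m + 4130 m + 19140 m = 57600 m.

57600 m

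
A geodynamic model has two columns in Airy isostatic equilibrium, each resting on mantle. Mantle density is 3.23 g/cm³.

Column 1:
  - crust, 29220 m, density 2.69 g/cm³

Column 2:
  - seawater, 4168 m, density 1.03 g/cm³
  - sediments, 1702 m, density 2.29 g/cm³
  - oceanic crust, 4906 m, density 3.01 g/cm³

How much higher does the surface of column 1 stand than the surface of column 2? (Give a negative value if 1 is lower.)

For any compensation level in the mantle, the mantle terms cancel and isostasy reduces to e = (Σt_1 − Σt_2) − (Σ(ρt)_1 − Σ(ρt)_2) / ρ_m.
Σt_1 = 29220 m; Σt_2 = 10776 m; Σ(ρt)_1 = 78601.8; Σ(ρt)_2 = 22957.68 (in m·g/cm³).
e = (29220 − 10776) − (78601.8 − 22957.68) / 3.23 = 1220 m.

1220 m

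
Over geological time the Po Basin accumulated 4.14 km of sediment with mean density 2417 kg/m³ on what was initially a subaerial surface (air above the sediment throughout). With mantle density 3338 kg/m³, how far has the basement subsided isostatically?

3 km

Subaerial load: s = t ρ_sed / ρ_m = 4.14 km × 2417/3338 = 3 km.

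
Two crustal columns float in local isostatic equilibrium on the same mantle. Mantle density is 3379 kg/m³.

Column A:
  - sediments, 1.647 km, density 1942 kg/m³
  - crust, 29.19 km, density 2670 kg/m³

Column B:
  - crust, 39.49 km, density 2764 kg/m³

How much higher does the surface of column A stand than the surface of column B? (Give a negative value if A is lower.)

−0.362 km

For any compensation level in the mantle, the mantle terms cancel and isostasy reduces to e = (Σt_A − Σt_B) − (Σ(ρt)_A − Σ(ρt)_B) / ρ_m.
Σt_A = 30.837 km; Σt_B = 39.49 km; Σ(ρt)_A = 81135.774; Σ(ρt)_B = 109150.36 (in km·kg/m³).
e = (30.837 − 39.49) − (81135.774 − 109150.36) / 3379 = −0.362 km.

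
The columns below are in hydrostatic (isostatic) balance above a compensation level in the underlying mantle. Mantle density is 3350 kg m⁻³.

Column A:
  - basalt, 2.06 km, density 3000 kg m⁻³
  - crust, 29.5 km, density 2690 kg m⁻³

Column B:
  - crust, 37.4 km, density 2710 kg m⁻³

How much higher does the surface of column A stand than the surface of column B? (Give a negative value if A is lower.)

For any compensation level in the mantle, the mantle terms cancel and isostasy reduces to e = (Σt_A − Σt_B) − (Σ(ρt)_A − Σ(ρt)_B) / ρ_m.
Σt_A = 31.56 km; Σt_B = 37.4 km; Σ(ρt)_A = 85535; Σ(ρt)_B = 101354 (in km·kg m⁻³).
e = (31.56 − 37.4) − (85535 − 101354) / 3350 = −1.12 km.

−1.12 km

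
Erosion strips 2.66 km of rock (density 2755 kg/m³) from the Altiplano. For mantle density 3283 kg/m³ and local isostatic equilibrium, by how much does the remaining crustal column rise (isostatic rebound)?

Unloading: uplift u = e ρ_c/ρ_m = 2.66 km × 2755/3283 = 2.23 km.

2.23 km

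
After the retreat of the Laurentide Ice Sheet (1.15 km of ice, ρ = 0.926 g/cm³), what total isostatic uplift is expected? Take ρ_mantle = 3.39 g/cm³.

Removing the load lets mantle flow back in; uplift u satisfies ρ_ice t = ρ_m u.
u = t ρ_ice/ρ_m = 1.15 km × 0.926/3.39 = 0.314 km.

0.314 km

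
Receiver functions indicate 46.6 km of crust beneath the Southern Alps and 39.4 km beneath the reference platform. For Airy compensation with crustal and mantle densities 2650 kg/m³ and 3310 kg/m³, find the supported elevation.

Excess crust Δ = 46.6 km − 39.4 km = 7.2 km, split between elevation h and root r with h + r = Δ.
Airy balance ρ_c h = (ρ_m − ρ_c) r gives r = h ρ_c/(ρ_m − ρ_c), so h (1 + ρ_c/(ρ_m − ρ_c)) = Δ, i.e. h = Δ (ρ_m − ρ_c)/ρ_m.
h = 7.2 km × 660/3310 = 1.44 km.

1.44 km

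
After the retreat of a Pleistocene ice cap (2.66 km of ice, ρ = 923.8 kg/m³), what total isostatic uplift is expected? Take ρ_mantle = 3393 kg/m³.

Removing the load lets mantle flow back in; uplift u satisfies ρ_ice t = ρ_m u.
u = t ρ_ice/ρ_m = 2.66 km × 923.8/3393 = 0.724 km.

0.724 km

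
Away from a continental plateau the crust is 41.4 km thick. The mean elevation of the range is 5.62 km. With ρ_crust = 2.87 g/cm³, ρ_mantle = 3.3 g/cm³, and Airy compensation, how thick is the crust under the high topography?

Root depth r = h ρ_c / (ρ_m − ρ_c) = 5.62 km × 2.87 / 0.43 = 37.51 km.
Total thickness = T + h + r = 41.4 km + 5.62 km + 37.51 km = 84.5 km.

84.5 km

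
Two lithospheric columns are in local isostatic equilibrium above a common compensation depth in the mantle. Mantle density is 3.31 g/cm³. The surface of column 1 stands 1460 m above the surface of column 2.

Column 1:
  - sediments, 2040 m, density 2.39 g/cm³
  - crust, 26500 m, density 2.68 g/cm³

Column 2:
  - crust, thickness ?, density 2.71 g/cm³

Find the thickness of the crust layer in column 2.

Take the compensation level at the base of the deeper column (depth z_c below the surface of column 1) and equate Σ ρ_i t_i down to z_c; mantle fills any gap and the z_c terms cancel.
Column 1: 2040×2.39 + 26500×2.68 + (z_c − 28540)×3.31
Column 2: 1460×0 + x×2.71 + (z_c − 1460 − 0 − x)×3.31
The z_c×3.31 term appears on both sides and cancels. Collect the known terms of each column as K = Σ(ρt)_known − 3.31 × (depth of known layers): K_1 = 75895.6 − 3.31×28540 = −18571.8; K_2 = 0 − 3.31×(1460 + 0) = −4832.6.
Balance: K_1 = K_2 − x×(3.31 − 2.71), so x = (K_2 − K_1)/(3.31 − 2.71) = 13739.2/0.6 = 22900 m.

22900 m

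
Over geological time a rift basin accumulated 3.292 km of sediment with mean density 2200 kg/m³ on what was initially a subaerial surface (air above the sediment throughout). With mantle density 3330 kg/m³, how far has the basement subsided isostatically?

2.17 km

Subaerial load: s = t ρ_sed / ρ_m = 3.292 km × 2200/3330 = 2.17 km.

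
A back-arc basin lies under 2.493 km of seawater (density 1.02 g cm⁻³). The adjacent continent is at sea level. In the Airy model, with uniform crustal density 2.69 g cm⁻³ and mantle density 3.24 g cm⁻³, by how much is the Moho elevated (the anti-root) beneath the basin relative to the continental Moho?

7.57 km

By Archimedes' principle applied to the lithosphere: replacing crust with seawater at the top is compensated by replacing crust with mantle at the base: d (ρ_c − ρ_w) = a (ρ_m − ρ_c).
a = d (ρ_c − ρ_w)/(ρ_m − ρ_c) = 2.493 km × 1.67/0.55 = 7.57 km.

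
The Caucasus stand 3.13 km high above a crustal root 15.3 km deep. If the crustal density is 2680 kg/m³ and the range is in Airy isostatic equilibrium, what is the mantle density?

Airy balance: ρ_c h = (ρ_m − ρ_c) r → ρ_m = ρ_c (1 + h/r).
ρ_m = 2680 × (1 + 3.13 km/15.3 km) = 3230 kg/m³.

3230 kg/m³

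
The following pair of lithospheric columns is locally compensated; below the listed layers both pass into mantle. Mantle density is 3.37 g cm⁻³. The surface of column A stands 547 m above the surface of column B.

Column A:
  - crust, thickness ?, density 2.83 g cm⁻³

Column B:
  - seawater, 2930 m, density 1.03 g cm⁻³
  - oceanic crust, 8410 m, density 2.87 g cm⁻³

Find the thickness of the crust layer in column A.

23900 m

Take the compensation level at the base of the deeper column (depth z_c below the surface of column A) and equate Σ ρ_i t_i down to z_c; mantle fills any gap and the z_c terms cancel.
Column A: x×2.83 + (z_c − 0 − x)×3.37
Column B: 547×0 + 2930×1.03 + 8410×2.87 + (z_c − 547 − 11340)×3.37
The z_c×3.37 term appears on both sides and cancels. Collect the known terms of each column as K = Σ(ρt)_known − 3.37 × (depth of known layers): K_A = 0 − 3.37×0 = 0; K_B = 27154.6 − 3.37×(547 + 11340) = −12904.59.
Balance: K_A − x×(3.37 − 2.83) = K_B, so x = (K_A − K_B)/(3.37 − 2.83) = 12904.6/0.54 = 23900 m.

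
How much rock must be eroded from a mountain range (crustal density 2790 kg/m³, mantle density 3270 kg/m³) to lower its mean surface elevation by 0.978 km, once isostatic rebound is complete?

6.66 km

Net drop Δ = e − u = e − e ρ_c/ρ_m = e (ρ_m − ρ_c)/ρ_m.
e = Δ ρ_m/(ρ_m − ρ_c) = 0.978 km × 3270/480 = 6.66 km.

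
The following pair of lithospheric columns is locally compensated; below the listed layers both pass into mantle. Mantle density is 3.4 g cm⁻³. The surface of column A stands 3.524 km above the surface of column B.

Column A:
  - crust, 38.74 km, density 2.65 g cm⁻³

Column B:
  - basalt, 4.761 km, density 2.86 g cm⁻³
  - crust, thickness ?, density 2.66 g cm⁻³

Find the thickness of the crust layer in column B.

Take the compensation level at the base of the deeper column (depth z_c below the surface of column A) and equate Σ ρ_i t_i down to z_c; mantle fills any gap and the z_c terms cancel.
Column A: 38.74×2.65 + (z_c − 38.74)×3.4
Column B: 3.524×0 + 4.761×2.86 + x×2.66 + (z_c − 3.524 − 4.761 − x)×3.4
The z_c×3.4 term appears on both sides and cancels. Collect the known terms of each column as K = Σ(ρt)_known − 3.4 × (depth of known layers): K_A = 102.661 − 3.4×38.74 = −29.055; K_B = 13.61646 − 3.4×(3.524 + 4.761) = −14.55254.
Balance: K_A = K_B − x×(3.4 − 2.66), so x = (K_B − K_A)/(3.4 − 2.66) = 14.5025/0.74 = 19.6 km.

19.6 km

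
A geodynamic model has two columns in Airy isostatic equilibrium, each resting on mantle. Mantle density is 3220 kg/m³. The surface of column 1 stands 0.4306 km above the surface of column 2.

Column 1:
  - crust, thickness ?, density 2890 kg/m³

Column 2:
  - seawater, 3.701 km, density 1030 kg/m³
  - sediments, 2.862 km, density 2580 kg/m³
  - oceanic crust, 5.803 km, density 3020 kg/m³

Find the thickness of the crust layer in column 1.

Take the compensation level at the base of the deeper column (depth z_c below the surface of column 1) and equate Σ ρ_i t_i down to z_c; mantle fills any gap and the z_c terms cancel.
Column 1: x×2890 + (z_c − 0 − x)×3220
Column 2: 0.4306×0 + 3.701×1030 + 2.862×2580 + 5.803×3020 + (z_c − 0.4306 − 12.366)×3220
The z_c×3220 term appears on both sides and cancels. Collect the known terms of each column as K = Σ(ρt)_known − 3220 × (depth of known layers): K_1 = 0 − 3220×0 = 0; K_2 = 28721.05 − 3220×(0.4306 + 12.366) = −12484.002.
Balance: K_1 − x×(3220 − 2890) = K_2, so x = (K_1 − K_2)/(3220 − 2890) = 12484/330 = 37.8 km.

37.8 km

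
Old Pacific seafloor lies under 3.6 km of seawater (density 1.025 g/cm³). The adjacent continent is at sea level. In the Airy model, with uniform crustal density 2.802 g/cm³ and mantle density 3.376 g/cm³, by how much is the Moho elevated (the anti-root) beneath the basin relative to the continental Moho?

In Airy isostatic equilibrium: replacing crust with seawater at the top is compensated by replacing crust with mantle at the base: d (ρ_c − ρ_w) = a (ρ_m − ρ_c).
a = d (ρ_c − ρ_w)/(ρ_m − ρ_c) = 3.6 km × 1.777/0.574 = 11.1 km.

11.1 km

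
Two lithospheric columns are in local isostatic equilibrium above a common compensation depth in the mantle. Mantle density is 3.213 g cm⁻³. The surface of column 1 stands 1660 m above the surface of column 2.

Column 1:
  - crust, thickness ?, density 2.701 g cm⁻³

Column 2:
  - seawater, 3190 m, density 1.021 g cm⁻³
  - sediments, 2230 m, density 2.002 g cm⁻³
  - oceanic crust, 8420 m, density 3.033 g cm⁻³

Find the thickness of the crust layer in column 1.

32300 m

Take the compensation level at the base of the deeper column (depth z_c below the surface of column 1) and equate Σ ρ_i t_i down to z_c; mantle fills any gap and the z_c terms cancel.
Column 1: x×2.701 + (z_c − 0 − x)×3.213
Column 2: 1660×0 + 3190×1.021 + 2230×2.002 + 8420×3.033 + (z_c − 1660 − 13840)×3.213
The z_c×3.213 term appears on both sides and cancels. Collect the known terms of each column as K = Σ(ρt)_known − 3.213 × (depth of known layers): K_1 = 0 − 3.213×0 = 0; K_2 = 33259.31 − 3.213×(1660 + 13840) = −16542.19.
Balance: K_1 − x×(3.213 − 2.701) = K_2, so x = (K_1 − K_2)/(3.213 − 2.701) = 16542.2/0.512 = 32300 m.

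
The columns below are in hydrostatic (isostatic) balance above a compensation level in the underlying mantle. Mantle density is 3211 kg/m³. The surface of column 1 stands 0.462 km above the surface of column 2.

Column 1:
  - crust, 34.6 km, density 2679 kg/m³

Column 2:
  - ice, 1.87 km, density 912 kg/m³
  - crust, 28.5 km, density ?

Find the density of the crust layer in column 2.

2770 kg/m³

Take the compensation level at the base of the deeper column (depth z_c below the surface of column 1) and equate Σ ρ_i t_i down to z_c; mantle fills any gap and the z_c terms cancel.
Column 1: 34.6×2679 + (z_c − 34.6)×3211
Column 2: 0.462×0 + 1.87×912 + 28.5×ρ + (z_c − 0.462 − 30.37)×3211
The z_c×3211 term appears on both sides and cancels. Collect the known terms of each column as K = Σ(ρt)_known − 3211 × (depth of known layers): K_1 = 92693.4 − 3211×34.6 = −18407.2; K_2 = 1705.44 − 3211×(0.462 + 30.37) = −97296.112.
Balance: K_1 = K_2 + 28.5×ρ, so ρ = (K_1 − K_2)/28.5 = 78888.9/28.5 = 2770 kg/m³.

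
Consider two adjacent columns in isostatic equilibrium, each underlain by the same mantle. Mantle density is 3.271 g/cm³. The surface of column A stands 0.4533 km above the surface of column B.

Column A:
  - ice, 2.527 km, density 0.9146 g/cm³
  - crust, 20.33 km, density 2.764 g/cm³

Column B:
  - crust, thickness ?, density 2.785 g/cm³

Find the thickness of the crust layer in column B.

Take the compensation level at the base of the deeper column (depth z_c below the surface of column A) and equate Σ ρ_i t_i down to z_c; mantle fills any gap and the z_c terms cancel.
Column A: 2.527×0.9146 + 20.33×2.764 + (z_c − 22.857)×3.271
Column B: 0.4533×0 + x×2.785 + (z_c − 0.4533 − 0 − x)×3.271
The z_c×3.271 term appears on both sides and cancels. Collect the known terms of each column as K = Σ(ρt)_known − 3.271 × (depth of known layers): K_A = 58.5033142 − 3.271×22.857 = −16.2619328; K_B = 0 − 3.271×(0.4533 + 0) = −1.4827443.
Balance: K_A = K_B − x×(3.271 − 2.785), so x = (K_B − K_A)/(3.271 − 2.785) = 14.7792/0.486 = 30.4 km.

30.4 km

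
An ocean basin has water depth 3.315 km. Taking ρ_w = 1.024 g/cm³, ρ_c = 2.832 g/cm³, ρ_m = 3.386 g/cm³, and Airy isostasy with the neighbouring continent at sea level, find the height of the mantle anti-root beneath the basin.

For local isostatic compensation: replacing crust with seawater at the top is compensated by replacing crust with mantle at the base: d (ρ_c − ρ_w) = a (ρ_m − ρ_c).
a = d (ρ_c − ρ_w)/(ρ_m − ρ_c) = 3.315 km × 1.808/0.554 = 10.8 km.

10.8 km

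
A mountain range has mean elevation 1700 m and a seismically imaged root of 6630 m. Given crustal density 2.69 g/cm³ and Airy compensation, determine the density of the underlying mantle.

Airy balance: ρ_c h = (ρ_m − ρ_c) r → ρ_m = ρ_c (1 + h/r).
ρ_m = 2.69 × (1 + 1700 m/6630 m) = 3.38 g/cm³.

3.38 g/cm³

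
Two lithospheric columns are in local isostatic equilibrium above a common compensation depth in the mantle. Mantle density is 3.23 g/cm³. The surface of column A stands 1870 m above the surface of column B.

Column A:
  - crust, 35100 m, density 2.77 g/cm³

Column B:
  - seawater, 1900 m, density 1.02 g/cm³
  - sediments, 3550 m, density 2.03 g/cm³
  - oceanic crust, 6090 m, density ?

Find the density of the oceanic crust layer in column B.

Take the compensation level at the base of the deeper column (depth z_c below the surface of column A) and equate Σ ρ_i t_i down to z_c; mantle fills any gap and the z_c terms cancel.
Column A: 35100×2.77 + (z_c − 35100)×3.23
Column B: 1870×0 + 1900×1.02 + 3550×2.03 + 6090×ρ + (z_c − 1870 − 11540)×3.23
The z_c×3.23 term appears on both sides and cancels. Collect the known terms of each column as K = Σ(ρt)_known − 3.23 × (depth of known layers): K_A = 97227 − 3.23×35100 = −16146; K_B = 9144.5 − 3.23×(1870 + 11540) = −34169.8.
Balance: K_A = K_B + 6090×ρ, so ρ = (K_A − K_B)/6090 = 18023.8/6090 = 2.96 g/cm³.

2.96 g/cm³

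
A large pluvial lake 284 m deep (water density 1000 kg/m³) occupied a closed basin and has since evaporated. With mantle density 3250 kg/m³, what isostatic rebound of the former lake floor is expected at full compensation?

u = d ρ_w/ρ_m = 284 m × 1000/3250 = 87.4 m.

87.4 m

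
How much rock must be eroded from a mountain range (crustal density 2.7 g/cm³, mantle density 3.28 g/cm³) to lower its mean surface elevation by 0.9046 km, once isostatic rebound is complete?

Net drop Δ = e − u = e − e ρ_c/ρ_m = e (ρ_m − ρ_c)/ρ_m.
e = Δ ρ_m/(ρ_m − ρ_c) = 0.9046 km × 3.28/0.58 = 5.12 km.

5.12 km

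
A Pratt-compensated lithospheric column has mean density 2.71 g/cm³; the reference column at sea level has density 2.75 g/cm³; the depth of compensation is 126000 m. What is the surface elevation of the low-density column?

1860 m

ρ_ref D = ρ (D + h) → h = D (ρ_ref − ρ)/ρ.
h = 126000 m × (2.75 − 2.71)/2.71 = 1860 m.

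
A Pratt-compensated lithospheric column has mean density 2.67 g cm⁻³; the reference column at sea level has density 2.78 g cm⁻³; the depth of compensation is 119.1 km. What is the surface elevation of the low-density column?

4.91 km

ρ_ref D = ρ (D + h) → h = D (ρ_ref − ρ)/ρ.
h = 119.1 km × (2.78 − 2.67)/2.67 = 4.91 km.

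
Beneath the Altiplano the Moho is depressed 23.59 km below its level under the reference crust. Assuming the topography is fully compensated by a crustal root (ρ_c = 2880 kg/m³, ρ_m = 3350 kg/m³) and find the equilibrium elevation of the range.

3.85 km

For local isostatic compensation: ρ_c h = (ρ_m − ρ_c) r.
h = r (ρ_m − ρ_c) / ρ_c = 23.59 km × (3350 − 2880) / 2880 = 3.85 km.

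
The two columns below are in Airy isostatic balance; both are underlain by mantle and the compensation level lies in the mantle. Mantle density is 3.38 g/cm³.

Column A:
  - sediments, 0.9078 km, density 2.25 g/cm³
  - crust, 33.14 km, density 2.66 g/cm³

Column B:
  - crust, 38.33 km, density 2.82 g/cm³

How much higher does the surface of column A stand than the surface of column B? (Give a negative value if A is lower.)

For any compensation level in the mantle, the mantle terms cancel and isostasy reduces to e = (Σt_A − Σt_B) − (Σ(ρt)_A − Σ(ρt)_B) / ρ_m.
Σt_A = 34.0478 km; Σt_B = 38.33 km; Σ(ρt)_A = 90.19495; Σ(ρt)_B = 108.0906 (in km·g/cm³).
e = (34.0478 − 38.33) − (90.19495 − 108.0906) / 3.38 = 1.01 km.

1.01 km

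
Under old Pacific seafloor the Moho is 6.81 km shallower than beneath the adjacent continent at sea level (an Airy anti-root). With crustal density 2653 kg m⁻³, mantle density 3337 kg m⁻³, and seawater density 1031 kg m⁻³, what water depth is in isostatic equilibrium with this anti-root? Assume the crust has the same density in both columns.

2.87 km

Replacing a thickness d of crust by seawater at the top must be balanced by replacing crust with mantle at the base: d (ρ_c − ρ_w) = a (ρ_m − ρ_c).
d = a (ρ_m − ρ_c)/(ρ_c − ρ_w) = 6.81 km × 684/1622 = 2.87 km.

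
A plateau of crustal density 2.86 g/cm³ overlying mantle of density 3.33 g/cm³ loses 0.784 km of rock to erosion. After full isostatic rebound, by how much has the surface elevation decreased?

Rebound u = e ρ_c/ρ_m = 0.784 km × 2.86/3.33 = 0.6733 km.
Net surface drop = e − u = 0.784 km − 0.6733 km = e (ρ_m − ρ_c)/ρ_m = 0.111 km.

0.111 km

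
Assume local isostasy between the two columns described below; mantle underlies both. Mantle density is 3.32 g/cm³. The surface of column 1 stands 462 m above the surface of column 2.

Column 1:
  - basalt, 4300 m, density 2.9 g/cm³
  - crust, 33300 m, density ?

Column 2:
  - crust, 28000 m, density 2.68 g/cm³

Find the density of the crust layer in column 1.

2.79 g/cm³

Take the compensation level at the base of the deeper column (depth z_c below the surface of column 1) and equate Σ ρ_i t_i down to z_c; mantle fills any gap and the z_c terms cancel.
Column 1: 4300×2.9 + 33300×ρ + (z_c − 37600)×3.32
Column 2: 462×0 + 28000×2.68 + (z_c − 462 − 28000)×3.32
The z_c×3.32 term appears on both sides and cancels. Collect the known terms of each column as K = Σ(ρt)_known − 3.32 × (depth of known layers): K_1 = 12470 − 3.32×37600 = −112362; K_2 = 75040 − 3.32×(462 + 28000) = −19453.84.
Balance: K_1 + 33300×ρ = K_2, so ρ = (K_2 − K_1)/33300 = 92908.2/33300 = 2.79 g/cm³.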